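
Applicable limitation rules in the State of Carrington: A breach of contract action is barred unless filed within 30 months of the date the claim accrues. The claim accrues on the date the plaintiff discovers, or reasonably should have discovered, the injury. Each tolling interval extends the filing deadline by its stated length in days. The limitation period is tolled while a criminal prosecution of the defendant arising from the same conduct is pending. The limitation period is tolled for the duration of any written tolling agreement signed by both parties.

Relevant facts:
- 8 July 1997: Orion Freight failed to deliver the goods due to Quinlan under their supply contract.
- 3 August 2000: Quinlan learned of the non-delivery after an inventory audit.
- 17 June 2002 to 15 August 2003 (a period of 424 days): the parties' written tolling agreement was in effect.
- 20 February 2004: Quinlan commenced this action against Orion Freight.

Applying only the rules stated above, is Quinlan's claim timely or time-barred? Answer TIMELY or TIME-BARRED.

The claim did not accrue until Quinlan discovered the injury on 3 August 2000; the 8 July 1997 act date does not start the clock under the stated rule.
30 months from 3 August 2000 is 3 February 2003.
The period was tolled for 424 days by the written tolling agreement (17 June 2002 to 15 August 2003), pushing the deadline to 2 April 2004.
Filing on 20 February 2004 beat the 2 April 2004 deadline — the action is timely.

TIMELY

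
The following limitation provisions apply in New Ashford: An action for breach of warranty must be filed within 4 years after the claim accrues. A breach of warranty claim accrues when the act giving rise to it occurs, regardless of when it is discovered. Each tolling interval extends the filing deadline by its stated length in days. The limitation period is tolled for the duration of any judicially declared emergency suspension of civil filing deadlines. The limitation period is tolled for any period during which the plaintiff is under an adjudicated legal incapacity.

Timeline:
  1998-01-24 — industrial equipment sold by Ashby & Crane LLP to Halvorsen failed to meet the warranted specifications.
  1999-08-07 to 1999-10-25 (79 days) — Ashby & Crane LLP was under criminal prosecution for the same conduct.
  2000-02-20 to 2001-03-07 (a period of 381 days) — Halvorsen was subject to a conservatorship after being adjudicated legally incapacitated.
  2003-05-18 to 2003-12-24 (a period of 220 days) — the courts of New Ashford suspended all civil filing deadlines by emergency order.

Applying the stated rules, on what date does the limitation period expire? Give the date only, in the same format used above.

The claim accrued on 1998-01-24, the date of the act.
The untolled deadline — 4 years after 1998-01-24 — is 2002-01-24.
The period was tolled for 381 days by the plaintiff's legal incapacity (2000-02-20 to 2001-03-07), pushing the deadline to 2003-02-09.
The emergency suspension of filing deadlines starting 2003-05-18 came too late — the period had run on 2003-02-09 — and so does not extend the deadline.
No stated provision tolls the period for a criminal prosecution, so the interval from 1999-08-07 to 1999-10-25 has no effect on the deadline.

2003-02-09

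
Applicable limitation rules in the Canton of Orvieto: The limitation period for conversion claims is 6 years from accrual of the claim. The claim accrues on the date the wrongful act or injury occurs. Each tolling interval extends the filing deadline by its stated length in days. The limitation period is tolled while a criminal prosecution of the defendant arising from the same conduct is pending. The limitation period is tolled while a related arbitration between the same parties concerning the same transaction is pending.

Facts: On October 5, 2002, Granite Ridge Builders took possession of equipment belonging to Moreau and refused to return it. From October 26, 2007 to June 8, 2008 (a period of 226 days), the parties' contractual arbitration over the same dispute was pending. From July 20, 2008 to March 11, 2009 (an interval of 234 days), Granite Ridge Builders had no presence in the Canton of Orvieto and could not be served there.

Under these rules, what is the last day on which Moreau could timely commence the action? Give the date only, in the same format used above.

The limitation period began to run on October 5, 2002.
The untolled deadline — 6 years after October 5, 2002 — is October 5, 2008.
Because the pending related arbitration ran from October 26, 2007 to June 8, 2008, the deadline is extended by 226 days to May 19, 2009.
Although the defendant's absence ran from July 20, 2008 to March 11, 2009, the stated rules do not make that a tolling event, so it is disregarded.

May 19, 2009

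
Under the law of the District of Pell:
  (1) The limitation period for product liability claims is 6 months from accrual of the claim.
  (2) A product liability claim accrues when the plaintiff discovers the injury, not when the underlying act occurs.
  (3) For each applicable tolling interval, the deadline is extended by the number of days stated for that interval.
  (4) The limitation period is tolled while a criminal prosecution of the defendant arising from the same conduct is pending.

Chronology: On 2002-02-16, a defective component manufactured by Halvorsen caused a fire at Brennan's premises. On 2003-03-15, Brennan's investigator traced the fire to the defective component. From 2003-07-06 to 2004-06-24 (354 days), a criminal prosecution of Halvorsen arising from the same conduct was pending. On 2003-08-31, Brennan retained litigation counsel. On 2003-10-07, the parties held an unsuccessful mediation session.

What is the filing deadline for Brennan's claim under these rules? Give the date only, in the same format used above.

2004-09-03

The claim did not accrue until Brennan discovered the injury on 2003-03-15; the 2002-02-16 act date does not start the clock under the stated rule.
Adding the 6 months base period to 2003-03-15 gives a deadline of 2003-09-15, before any tolling.
Because the pending criminal prosecution ran from 2003-07-06 to 2004-06-24, the deadline is extended by 354 days to 2004-09-03.
The other events in the timeline have no effect on the limitation period under the stated rules.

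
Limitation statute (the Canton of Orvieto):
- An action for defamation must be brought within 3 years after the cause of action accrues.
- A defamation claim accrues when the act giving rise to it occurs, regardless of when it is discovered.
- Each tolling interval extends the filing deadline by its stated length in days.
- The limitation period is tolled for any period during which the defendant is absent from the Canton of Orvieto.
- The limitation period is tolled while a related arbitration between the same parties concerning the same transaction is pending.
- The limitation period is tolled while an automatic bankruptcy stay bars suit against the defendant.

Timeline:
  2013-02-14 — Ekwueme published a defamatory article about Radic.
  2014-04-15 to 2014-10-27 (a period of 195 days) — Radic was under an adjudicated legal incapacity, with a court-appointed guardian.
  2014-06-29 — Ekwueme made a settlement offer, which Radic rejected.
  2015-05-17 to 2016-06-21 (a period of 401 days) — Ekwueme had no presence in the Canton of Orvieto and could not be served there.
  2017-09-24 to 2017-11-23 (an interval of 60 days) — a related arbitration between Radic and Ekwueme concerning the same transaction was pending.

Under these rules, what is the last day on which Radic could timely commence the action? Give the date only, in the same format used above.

2017-03-21

The limitation period began to run on 2013-02-14.
The untolled deadline — 3 years after 2013-02-14 — is 2016-02-14.
The period was tolled for 401 days by the defendant's absence from the jurisdiction (2015-05-17 to 2016-06-21), pushing the deadline to 2017-03-21.
The pending related arbitration starting 2017-09-24 came too late — the period had run on 2017-03-21 — and so does not extend the deadline.
The plaintiff's legal incapacity from 2014-04-15 to 2014-10-27 does not toll the period, because no stated rule makes the plaintiff's incapacity a tolling event.
Nothing else in the chronology tolls or restarts the period.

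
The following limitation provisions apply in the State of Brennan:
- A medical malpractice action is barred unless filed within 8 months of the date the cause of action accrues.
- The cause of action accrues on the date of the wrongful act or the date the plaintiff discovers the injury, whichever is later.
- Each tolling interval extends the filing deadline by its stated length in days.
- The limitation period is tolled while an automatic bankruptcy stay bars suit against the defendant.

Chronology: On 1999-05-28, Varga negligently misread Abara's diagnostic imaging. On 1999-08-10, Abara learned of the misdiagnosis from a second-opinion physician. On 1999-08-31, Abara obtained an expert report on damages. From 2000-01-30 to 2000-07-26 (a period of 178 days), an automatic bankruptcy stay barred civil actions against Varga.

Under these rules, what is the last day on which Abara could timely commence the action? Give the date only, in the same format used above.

2000-10-05

The claim accrued on 1999-08-10 — the later of the 1999-05-28 act and the 1999-08-10 discovery.
8 months from 1999-08-10 is 2000-04-10.
The period was tolled for 178 days by the automatic bankruptcy stay (2000-01-30 to 2000-07-26), pushing the deadline to 2000-10-05.
Nothing else in the chronology tolls or restarts the period.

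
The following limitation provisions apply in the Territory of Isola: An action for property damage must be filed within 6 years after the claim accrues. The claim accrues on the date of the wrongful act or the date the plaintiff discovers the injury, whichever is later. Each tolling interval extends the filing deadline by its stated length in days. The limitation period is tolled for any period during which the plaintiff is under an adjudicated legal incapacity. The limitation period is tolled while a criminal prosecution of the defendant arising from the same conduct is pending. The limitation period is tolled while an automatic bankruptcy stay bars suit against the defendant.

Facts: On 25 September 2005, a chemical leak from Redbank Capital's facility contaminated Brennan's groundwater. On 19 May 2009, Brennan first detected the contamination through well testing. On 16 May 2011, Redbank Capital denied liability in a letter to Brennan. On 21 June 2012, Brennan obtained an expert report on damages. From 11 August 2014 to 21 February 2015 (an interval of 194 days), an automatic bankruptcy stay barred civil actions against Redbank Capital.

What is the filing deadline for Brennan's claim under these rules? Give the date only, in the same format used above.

29 November 2015

Because discovery on 19 May 2009 post-dates the 25 September 2005 act, accrual under the later-of rule falls on 19 May 2009.
The untolled deadline — 6 years after 19 May 2009 — is 19 May 2015.
Because the automatic bankruptcy stay ran from 11 August 2014 to 21 February 2015, the deadline is extended by 194 days to 29 November 2015.
None of the other events listed affects the running of the period under the stated rules.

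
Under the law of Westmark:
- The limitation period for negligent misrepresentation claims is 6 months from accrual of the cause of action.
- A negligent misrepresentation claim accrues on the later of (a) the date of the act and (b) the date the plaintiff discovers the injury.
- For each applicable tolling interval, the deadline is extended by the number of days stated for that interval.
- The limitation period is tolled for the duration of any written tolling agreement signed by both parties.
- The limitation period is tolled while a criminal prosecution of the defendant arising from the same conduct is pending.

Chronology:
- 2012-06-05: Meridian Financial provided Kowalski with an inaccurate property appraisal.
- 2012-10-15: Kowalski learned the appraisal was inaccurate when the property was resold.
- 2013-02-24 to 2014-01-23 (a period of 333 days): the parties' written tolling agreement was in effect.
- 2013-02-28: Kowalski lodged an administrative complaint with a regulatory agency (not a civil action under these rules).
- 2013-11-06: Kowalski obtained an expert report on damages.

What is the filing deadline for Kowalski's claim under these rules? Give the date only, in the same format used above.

Taking the later of the act (2012-06-05) and discovery (2012-10-15), the claim accrued on 2012-10-15.
Adding the 6 months base period to 2012-10-15 gives a deadline of 2013-04-15, before any tolling.
The period was tolled for 333 days by the written tolling agreement (2013-02-24 to 2014-01-23), pushing the deadline to 2014-03-14.
None of the other events listed affects the running of the period under the stated rules.

2014-03-14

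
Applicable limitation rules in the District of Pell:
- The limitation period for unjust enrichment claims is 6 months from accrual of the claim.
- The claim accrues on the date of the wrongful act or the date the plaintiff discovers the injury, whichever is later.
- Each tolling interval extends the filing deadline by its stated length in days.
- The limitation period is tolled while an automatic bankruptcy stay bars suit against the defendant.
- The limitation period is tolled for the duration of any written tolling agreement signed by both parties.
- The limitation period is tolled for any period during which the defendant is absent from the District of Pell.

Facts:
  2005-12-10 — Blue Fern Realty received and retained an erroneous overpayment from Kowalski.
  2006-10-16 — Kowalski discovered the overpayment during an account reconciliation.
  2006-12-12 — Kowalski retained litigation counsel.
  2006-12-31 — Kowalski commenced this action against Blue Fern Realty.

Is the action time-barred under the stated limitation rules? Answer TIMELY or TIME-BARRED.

TIMELY

Taking the later of the act (2005-12-10) and discovery (2006-10-16), the claim accrued on 2006-10-16.
6 months from 2006-10-16 is 2007-04-16.
None of the other events listed affects the running of the period under the stated rules.
Kowalski filed on 2006-12-31, before the 2007-04-16 deadline, so the action is timely.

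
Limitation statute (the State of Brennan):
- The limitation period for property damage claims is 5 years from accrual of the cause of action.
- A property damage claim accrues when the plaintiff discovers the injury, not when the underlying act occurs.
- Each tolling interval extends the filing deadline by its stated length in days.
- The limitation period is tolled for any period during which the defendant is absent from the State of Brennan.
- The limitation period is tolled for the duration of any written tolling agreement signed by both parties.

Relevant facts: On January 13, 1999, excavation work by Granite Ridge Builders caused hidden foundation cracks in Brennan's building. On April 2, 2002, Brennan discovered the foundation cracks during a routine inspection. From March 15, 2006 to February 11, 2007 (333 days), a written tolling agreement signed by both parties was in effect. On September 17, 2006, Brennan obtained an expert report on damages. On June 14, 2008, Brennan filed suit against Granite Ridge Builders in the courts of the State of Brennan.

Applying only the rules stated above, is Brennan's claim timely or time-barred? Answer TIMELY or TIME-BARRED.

TIME-BARRED

Under the discovery rule, the claim accrued on April 2, 2002, when Brennan discovered the injury — not on the January 13, 1999 date of the underlying act.
The untolled deadline — 5 years after April 2, 2002 — is April 2, 2007.
The written tolling agreement from March 15, 2006 to February 11, 2007 tolled the period for 333 days, extending the deadline to February 29, 2008.
Nothing else in the chronology tolls or restarts the period.
Brennan filed on June 14, 2008, after the February 29, 2008 deadline, so the action is time-barred.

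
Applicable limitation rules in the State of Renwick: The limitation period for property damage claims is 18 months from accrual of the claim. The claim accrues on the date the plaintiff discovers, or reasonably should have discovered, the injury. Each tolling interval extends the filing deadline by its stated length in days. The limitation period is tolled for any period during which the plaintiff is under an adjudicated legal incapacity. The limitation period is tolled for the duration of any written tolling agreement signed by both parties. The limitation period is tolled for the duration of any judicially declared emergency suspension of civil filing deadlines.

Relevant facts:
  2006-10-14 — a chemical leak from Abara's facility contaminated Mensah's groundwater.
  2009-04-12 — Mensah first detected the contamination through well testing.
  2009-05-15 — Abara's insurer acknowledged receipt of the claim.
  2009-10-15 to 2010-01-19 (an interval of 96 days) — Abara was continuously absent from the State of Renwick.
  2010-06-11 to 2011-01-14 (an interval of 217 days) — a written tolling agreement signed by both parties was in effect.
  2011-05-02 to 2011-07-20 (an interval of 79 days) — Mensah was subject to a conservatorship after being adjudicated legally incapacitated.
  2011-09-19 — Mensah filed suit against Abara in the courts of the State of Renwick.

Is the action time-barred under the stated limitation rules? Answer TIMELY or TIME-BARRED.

The claim did not accrue until Mensah discovered the injury on 2009-04-12; the 2006-10-14 act date does not start the clock under the stated rule.
18 months from 2009-04-12 is 2010-10-12.
The written tolling agreement from 2010-06-11 to 2011-01-14 tolled the period for 217 days, extending the deadline to 2011-05-17.
Because the plaintiff's legal incapacity ran from 2011-05-02 to 2011-07-20, the deadline is extended by 79 days to 2011-08-04.
Although the defendant's absence ran from 2009-10-15 to 2010-01-19, the stated rules do not make that a tolling event, so it is disregarded.
None of the other events listed affects the running of the period under the stated rules.
The 2011-09-19 filing falls after the 2011-08-04 deadline; the claim is time-barred.

TIME-BARRED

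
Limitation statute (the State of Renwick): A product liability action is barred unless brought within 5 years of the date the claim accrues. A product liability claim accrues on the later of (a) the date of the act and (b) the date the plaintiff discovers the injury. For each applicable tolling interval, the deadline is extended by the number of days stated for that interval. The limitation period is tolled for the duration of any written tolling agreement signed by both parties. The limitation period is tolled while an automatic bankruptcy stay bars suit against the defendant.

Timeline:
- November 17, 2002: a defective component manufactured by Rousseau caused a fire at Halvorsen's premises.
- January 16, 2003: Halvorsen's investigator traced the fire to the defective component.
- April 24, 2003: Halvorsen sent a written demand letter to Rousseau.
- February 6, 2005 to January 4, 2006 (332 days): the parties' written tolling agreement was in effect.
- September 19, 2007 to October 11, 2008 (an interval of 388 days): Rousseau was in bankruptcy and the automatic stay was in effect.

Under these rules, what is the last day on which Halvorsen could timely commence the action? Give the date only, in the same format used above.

Because discovery on January 16, 2003 post-dates the November 17, 2002 act, accrual under the later-of rule falls on January 16, 2003.
5 years from January 16, 2003 is January 16, 2008.
The written tolling agreement from February 6, 2005 to January 4, 2006 tolled the period for 332 days, extending the deadline to December 13, 2008.
The automatic bankruptcy stay from September 19, 2007 to October 11, 2008 tolled the period for 388 days, extending the deadline to January 5, 2010.
Nothing else in the chronology tolls or restarts the period.

January 5, 2010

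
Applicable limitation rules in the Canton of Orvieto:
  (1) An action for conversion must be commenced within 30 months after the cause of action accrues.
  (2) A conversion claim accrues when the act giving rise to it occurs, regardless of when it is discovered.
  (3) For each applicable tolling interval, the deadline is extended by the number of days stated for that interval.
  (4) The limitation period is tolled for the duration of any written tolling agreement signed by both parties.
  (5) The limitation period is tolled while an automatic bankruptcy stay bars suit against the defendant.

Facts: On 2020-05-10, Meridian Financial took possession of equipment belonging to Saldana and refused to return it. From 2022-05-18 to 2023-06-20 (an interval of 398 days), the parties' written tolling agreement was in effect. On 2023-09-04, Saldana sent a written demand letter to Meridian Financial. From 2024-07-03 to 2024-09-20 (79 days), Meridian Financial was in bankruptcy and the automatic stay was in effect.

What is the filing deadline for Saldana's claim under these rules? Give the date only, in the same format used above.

2023-12-13

The limitation period began to run on 2020-05-10.
The untolled deadline — 30 months after 2020-05-10 — is 2022-11-10.
The period was tolled for 398 days by the written tolling agreement (2022-05-18 to 2023-06-20), pushing the deadline to 2023-12-13.
The automatic bankruptcy stay from 2024-07-03 to 2024-09-20 began after the period had already run on 2023-12-13, so it has no tolling effect.
The other events in the timeline have no effect on the limitation period under the stated rules.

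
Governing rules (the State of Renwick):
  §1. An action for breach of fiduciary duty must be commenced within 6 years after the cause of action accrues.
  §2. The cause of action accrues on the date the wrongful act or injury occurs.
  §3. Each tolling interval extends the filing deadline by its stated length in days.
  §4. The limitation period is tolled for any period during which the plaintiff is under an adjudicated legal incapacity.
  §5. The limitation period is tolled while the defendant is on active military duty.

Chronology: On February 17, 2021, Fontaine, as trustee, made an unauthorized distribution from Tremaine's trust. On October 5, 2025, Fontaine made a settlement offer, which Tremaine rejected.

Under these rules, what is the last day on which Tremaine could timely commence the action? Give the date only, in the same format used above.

The limitation period began to run on February 17, 2021.
6 years from February 17, 2021 is February 17, 2027.
None of the other events listed affects the running of the period under the stated rules.

February 17, 2027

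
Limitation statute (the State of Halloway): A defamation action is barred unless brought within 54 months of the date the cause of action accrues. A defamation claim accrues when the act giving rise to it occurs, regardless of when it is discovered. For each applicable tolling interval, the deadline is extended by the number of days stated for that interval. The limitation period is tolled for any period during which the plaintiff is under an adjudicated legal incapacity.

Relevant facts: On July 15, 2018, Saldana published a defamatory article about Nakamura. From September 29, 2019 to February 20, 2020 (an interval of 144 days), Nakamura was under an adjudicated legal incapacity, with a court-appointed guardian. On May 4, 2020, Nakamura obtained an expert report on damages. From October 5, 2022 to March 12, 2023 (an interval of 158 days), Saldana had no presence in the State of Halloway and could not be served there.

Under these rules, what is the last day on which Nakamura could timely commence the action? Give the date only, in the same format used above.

The limitation period began to run on July 15, 2018.
Adding the 54 months base period to July 15, 2018 gives a deadline of January 15, 2023, before any tolling.
The period was tolled for 144 days by the plaintiff's legal incapacity (September 29, 2019 to February 20, 2020), pushing the deadline to June 8, 2023.
The defendant's absence from the jurisdiction from October 5, 2022 to March 12, 2023 does not toll the period, because no stated rule makes the defendant's absence a tolling event.
None of the other events listed affects the running of the period under the stated rules.

June 8, 2023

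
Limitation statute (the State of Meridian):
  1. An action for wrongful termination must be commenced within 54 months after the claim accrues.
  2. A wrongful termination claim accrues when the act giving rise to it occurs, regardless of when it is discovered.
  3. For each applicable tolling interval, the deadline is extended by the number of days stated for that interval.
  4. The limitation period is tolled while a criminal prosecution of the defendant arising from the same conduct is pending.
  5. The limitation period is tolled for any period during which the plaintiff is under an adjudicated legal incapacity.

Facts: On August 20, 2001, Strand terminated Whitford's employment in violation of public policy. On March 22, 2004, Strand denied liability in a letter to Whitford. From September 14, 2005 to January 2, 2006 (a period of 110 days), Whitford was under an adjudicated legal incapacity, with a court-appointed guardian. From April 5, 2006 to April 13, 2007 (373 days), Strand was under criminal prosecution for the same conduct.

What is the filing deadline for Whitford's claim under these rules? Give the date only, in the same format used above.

The limitation period began to run on August 20, 2001.
54 months from August 20, 2001 is February 20, 2006.
The plaintiff's legal incapacity from September 14, 2005 to January 2, 2006 tolled the period for 110 days, extending the deadline to June 10, 2006.
Because the pending criminal prosecution ran from April 5, 2006 to April 13, 2007, the deadline is extended by 373 days to June 18, 2007.
The other events in the timeline have no effect on the limitation period under the stated rules.

June 18, 2007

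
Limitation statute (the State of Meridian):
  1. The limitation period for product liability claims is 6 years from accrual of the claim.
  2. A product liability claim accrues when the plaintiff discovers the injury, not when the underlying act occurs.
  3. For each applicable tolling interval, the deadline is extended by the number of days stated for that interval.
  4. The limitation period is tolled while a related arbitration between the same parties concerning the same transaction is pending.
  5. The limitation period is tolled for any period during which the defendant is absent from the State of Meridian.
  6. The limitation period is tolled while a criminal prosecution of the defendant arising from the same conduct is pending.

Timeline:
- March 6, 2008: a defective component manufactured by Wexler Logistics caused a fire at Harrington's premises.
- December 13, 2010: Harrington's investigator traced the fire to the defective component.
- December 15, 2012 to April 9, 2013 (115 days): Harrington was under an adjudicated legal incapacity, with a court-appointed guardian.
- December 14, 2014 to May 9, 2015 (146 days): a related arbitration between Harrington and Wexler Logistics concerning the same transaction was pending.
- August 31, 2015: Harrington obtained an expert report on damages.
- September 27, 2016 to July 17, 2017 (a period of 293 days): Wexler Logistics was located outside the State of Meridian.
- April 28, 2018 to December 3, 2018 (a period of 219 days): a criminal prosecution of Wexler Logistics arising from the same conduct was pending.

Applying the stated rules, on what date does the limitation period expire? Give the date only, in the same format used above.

February 25, 2018

The claim did not accrue until Harrington discovered the injury on December 13, 2010; the March 6, 2008 act date does not start the clock under the stated rule.
Adding the 6 years base period to December 13, 2010 gives a deadline of December 13, 2016, before any tolling.
The pending related arbitration from December 14, 2014 to May 9, 2015 tolled the period for 146 days, extending the deadline to May 8, 2017.
The period was tolled for 293 days by the defendant's absence from the jurisdiction (September 27, 2016 to July 17, 2017), pushing the deadline to February 25, 2018.
The pending criminal prosecution starting April 28, 2018 came too late — the period had run on February 25, 2018 — and so does not extend the deadline.
No stated provision tolls the period for the plaintiff's incapacity, so the interval from December 15, 2012 to April 9, 2013 has no effect on the deadline.
The other events in the timeline have no effect on the limitation period under the stated rules.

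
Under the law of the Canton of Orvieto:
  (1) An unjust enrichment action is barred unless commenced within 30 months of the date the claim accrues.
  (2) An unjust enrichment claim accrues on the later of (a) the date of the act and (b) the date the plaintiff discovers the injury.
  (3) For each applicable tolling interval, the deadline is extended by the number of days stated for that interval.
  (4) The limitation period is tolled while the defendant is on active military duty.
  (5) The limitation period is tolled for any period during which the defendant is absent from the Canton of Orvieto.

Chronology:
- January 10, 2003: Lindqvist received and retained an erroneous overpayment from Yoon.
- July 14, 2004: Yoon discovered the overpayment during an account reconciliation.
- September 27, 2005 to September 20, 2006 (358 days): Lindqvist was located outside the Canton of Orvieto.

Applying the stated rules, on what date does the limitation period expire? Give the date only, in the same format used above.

January 7, 2008

Because discovery on July 14, 2004 post-dates the January 10, 2003 act, accrual under the later-of rule falls on July 14, 2004.
30 months from July 14, 2004 is January 14, 2007.
The period was tolled for 358 days by the defendant's absence from the jurisdiction (September 27, 2005 to September 20, 2006), pushing the deadline to January 7, 2008.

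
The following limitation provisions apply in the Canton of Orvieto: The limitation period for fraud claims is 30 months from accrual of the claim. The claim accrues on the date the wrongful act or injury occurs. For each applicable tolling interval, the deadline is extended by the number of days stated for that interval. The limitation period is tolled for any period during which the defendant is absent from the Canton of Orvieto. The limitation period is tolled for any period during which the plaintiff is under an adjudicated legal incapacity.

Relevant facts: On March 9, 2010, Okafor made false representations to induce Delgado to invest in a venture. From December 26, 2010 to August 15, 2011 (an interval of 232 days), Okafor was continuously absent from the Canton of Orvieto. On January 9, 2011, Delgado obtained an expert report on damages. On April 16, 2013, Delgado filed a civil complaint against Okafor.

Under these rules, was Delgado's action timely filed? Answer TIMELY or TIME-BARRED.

The limitation period began to run on March 9, 2010.
Adding the 30 months base period to March 9, 2010 gives a deadline of September 9, 2012, before any tolling.
Because the defendant's absence from the jurisdiction ran from December 26, 2010 to August 15, 2011, the deadline is extended by 232 days to April 29, 2013.
The other events in the timeline have no effect on the limitation period under the stated rules.
Filing on April 16, 2013 beat the April 29, 2013 deadline — the action is timely.

TIMELY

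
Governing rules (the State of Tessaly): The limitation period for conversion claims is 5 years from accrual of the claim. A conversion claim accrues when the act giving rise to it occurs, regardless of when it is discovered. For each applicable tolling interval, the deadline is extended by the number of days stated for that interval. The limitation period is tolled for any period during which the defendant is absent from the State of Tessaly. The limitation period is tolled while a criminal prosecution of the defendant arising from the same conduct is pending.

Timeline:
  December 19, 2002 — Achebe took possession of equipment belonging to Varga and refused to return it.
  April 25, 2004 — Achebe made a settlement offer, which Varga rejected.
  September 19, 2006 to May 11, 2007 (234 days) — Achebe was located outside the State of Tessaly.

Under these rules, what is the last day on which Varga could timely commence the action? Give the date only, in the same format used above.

The claim accrued on December 19, 2002, when the wrongful act occurred.
The untolled deadline — 5 years after December 19, 2002 — is December 19, 2007.
The period was tolled for 234 days by the defendant's absence from the jurisdiction (September 19, 2006 to May 11, 2007), pushing the deadline to August 9, 2008.
None of the other events listed affects the running of the period under the stated rules.

August 9, 2008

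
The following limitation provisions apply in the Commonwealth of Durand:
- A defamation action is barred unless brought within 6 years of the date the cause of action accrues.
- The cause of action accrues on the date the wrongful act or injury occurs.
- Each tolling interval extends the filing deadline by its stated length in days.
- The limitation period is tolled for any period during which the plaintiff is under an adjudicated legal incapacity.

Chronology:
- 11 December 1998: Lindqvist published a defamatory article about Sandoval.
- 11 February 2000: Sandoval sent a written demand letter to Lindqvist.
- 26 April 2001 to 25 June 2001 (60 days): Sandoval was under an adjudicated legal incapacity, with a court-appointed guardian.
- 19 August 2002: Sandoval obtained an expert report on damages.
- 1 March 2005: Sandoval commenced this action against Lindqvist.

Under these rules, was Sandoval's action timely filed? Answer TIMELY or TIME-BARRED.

The cause of action accrued on 11 December 1998, the date of the act.
The untolled deadline — 6 years after 11 December 1998 — is 11 December 2004.
The plaintiff's legal incapacity from 26 April 2001 to 25 June 2001 tolled the period for 60 days, extending the deadline to 9 February 2005.
The other events in the timeline have no effect on the limitation period under the stated rules.
Sandoval filed on 1 March 2005, after the 9 February 2005 deadline, so the action is time-barred.

TIME-BARRED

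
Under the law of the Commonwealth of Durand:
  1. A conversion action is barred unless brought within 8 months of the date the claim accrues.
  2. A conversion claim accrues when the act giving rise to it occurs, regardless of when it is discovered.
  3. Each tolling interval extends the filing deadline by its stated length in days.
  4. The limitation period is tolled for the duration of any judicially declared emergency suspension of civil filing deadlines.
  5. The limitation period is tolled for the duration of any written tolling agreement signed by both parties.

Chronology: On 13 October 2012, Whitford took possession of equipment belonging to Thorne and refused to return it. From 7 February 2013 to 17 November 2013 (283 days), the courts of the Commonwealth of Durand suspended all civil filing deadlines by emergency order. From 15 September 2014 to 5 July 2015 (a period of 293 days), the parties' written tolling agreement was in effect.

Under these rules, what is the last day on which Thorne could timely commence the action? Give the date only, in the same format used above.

The limitation period began to run on 13 October 2012.
8 months from 13 October 2012 is 13 June 2013.
The emergency suspension of filing deadlines from 7 February 2013 to 17 November 2013 tolled the period for 283 days, extending the deadline to 23 March 2014.
The written tolling agreement starting 15 September 2014 came too late — the period had run on 23 March 2014 — and so does not extend the deadline.

23 March 2014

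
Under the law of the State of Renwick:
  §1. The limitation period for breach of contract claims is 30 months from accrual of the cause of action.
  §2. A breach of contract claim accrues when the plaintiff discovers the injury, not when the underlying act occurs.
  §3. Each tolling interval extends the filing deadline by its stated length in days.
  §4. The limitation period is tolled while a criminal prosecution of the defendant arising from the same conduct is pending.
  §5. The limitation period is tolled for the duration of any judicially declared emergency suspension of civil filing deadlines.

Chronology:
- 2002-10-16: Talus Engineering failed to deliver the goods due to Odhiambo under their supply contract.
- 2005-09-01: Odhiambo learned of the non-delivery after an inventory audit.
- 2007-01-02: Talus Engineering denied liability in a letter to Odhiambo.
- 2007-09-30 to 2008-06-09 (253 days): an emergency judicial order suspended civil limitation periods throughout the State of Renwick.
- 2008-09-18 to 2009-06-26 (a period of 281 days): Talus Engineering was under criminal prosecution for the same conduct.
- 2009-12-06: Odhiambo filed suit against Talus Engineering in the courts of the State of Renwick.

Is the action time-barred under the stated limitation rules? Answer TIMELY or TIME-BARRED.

TIME-BARRED

Accrual is tied to discovery, so the period began on 2005-09-01 rather than on 2002-10-16 when the act occurred.
The untolled deadline — 30 months after 2005-09-01 — is 2008-03-01.
The emergency suspension of filing deadlines from 2007-09-30 to 2008-06-09 tolled the period for 253 days, extending the deadline to 2008-11-09.
The period was tolled for 281 days by the pending criminal prosecution (2008-09-18 to 2009-06-26), pushing the deadline to 2009-08-17.
Nothing else in the chronology tolls or restarts the period.
Odhiambo filed on 2009-12-06, after the 2009-08-17 deadline, so the action is time-barred.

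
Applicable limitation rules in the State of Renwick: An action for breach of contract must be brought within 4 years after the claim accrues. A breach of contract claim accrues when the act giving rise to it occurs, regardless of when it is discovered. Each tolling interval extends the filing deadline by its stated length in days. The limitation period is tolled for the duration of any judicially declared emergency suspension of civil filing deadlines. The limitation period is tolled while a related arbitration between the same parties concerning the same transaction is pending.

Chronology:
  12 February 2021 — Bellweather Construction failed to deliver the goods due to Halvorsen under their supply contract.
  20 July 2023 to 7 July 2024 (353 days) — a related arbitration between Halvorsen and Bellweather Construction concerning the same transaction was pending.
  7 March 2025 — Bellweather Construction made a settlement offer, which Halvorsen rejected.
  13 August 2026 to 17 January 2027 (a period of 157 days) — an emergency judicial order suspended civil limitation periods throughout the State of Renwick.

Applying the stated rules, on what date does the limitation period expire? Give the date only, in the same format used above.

The claim accrued on 12 February 2021, when the wrongful act occurred.
4 years from 12 February 2021 is 12 February 2025.
Because the pending related arbitration ran from 20 July 2023 to 7 July 2024, the deadline is extended by 353 days to 31 January 2026.
By the time the emergency suspension of filing deadlines began on 13 August 2026, the limitation period had already expired on 31 January 2026; that interval cannot revive it.
The other events in the timeline have no effect on the limitation period under the stated rules.

31 January 2026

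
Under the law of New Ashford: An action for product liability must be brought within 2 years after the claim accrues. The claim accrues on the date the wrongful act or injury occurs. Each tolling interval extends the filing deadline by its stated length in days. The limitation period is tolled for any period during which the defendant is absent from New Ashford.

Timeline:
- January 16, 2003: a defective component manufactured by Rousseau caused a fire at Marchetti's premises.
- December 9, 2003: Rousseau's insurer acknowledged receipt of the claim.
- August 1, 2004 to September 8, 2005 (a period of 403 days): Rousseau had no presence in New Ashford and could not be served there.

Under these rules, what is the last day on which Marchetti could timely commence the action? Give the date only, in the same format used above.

February 23, 2006

The limitation period began to run on January 16, 2003.
The untolled deadline — 2 years after January 16, 2003 — is January 16, 2005.
Because the defendant's absence from the jurisdiction ran from August 1, 2004 to September 8, 2005, the deadline is extended by 403 days to February 23, 2006.
Nothing else in the chronology tolls or restarts the period.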